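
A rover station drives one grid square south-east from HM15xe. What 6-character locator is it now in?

HM25ad

Longitude subsquare x = 23; +1 → 24, wraps to 0 = a, carry into square.
Longitude square 1; +1 → 2.
Latitude subsquare e = 4; −1 → 3 = d.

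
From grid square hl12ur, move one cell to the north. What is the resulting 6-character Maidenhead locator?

Latitude subsquare r = 17; +1 → 18 = s.
The longitude characters are unchanged.

HL12us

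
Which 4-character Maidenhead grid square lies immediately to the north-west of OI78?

OI69

Longitude square 7; −1 → 6.
Latitude square 8; +1 → 9.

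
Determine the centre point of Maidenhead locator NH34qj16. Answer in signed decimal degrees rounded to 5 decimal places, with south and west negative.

-15.59792, 87.34583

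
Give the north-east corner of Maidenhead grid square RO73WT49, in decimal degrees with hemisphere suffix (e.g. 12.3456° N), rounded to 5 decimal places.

Field R=17, O=14: +17·20° lon, +14·10° lat → SW at lon 160°, lat 50°.
Square 7, 3: +7·2° lon, +3·1° lat → SW at lon 174°, lat 53°.
Subsquare w=22, t=19: +22·0.0833333° lon, +19·0.0416667° lat → SW at lon 175.833°, lat 53.7917°.
Extended square 4, 9: +4·0.00833333° lon, +9·0.00416667° lat → SW at lon 175.867°, lat 53.8292°.
Cell spans 0.00833333° lon × 0.00416667° lat. NE corner is SW corner plus one full cell.
latitude 53.83333° N, longitude 175.87500° E.

53.83333° N, 175.87500° E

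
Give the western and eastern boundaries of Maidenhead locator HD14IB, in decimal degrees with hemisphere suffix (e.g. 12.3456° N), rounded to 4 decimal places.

37.3333° W, 37.2500° W

Field H=7, D=3: +7·20° lon, +3·10° lat → SW at lon -40°, lat -60°.
Square 1, 4: +1·2° lon, +4·1° lat → SW at lon -38°, lat -56°.
Subsquare i=8, b=1: +8·0.0833333° lon, +1·0.0416667° lat → SW at lon -37.3333°, lat -55.9583°.
Cell spans 0.0833333° lon × 0.0416667° lat.
west 37.3333° W, east 37.2500° W.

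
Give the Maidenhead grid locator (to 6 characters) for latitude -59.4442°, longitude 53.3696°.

LD60qn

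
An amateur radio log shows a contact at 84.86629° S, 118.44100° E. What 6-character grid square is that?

Shift to the Maidenhead origin (180°W, 90°S): lon 298.4410, lat 5.1337.
Field (20°×10°, letters A–R): 298.4410/20 → 14 → O, 5.1337/10 → 0 → A; chars OA.
Square (2°×1°, digits 0–9): 18.4410/2 → 9, 5.1337/1 → 5; chars 95.
Subsquare (5′×2.5′, letters a–x): 0.4410/0.0833333 → 5 → f, 0.1337/0.0416667 → 3 → d; chars fd.

OA95fd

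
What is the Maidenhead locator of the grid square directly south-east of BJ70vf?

BJ70we

Longitude subsquare v = 21; +1 → 22 = w.
Latitude subsquare f = 5; −1 → 4 = e.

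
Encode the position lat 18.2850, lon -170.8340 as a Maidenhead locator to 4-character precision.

AK48

Shift to the Maidenhead origin (180°W, 90°S): lon 9.17, lat 108.28.
Field (20°×10°, letters A–R): 9.17/20 → 0 → A, 108.28/10 → 10 → K; chars AK.
Square (2°×1°, digits 0–9): 9.17/2 → 4, 8.28/1 → 8; chars 48.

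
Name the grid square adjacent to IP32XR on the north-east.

IP42as

Longitude subsquare x = 23; +1 → 24, wraps to 0 = a, carry into square.
Longitude square 3; +1 → 4.
Latitude subsquare r = 17; +1 → 18 = s.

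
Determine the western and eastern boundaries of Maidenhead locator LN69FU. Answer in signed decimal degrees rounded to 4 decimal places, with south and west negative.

Field L=11, N=13: +11·20° lon, +13·10° lat → SW at lon 40°, lat 40°.
Square 6, 9: +6·2° lon, +9·1° lat → SW at lon 52°, lat 49°.
Subsquare f=5, u=20: +5·0.0833333° lon, +20·0.0416667° lat → SW at lon 52.4167°, lat 49.8333°.
Cell spans 0.0833333° lon × 0.0416667° lat.
west 52.4167, east 52.5000.

52.4167, 52.5000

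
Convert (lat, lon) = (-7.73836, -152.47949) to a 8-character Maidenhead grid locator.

BI32sg22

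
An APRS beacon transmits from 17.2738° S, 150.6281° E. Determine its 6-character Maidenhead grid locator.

QH52hr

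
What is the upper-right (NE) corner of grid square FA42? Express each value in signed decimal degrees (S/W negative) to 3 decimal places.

-87.000, -70.000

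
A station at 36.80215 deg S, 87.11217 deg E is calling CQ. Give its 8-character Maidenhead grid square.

NF33ne37

Shift to the Maidenhead origin (180°W, 90°S): lon 267.11217, lat 53.19785.
Field: lon ⌊267.11217/20⌋ = 13 → N; lat ⌊53.19785/10⌋ = 5 → F.
Square: lon ⌊7.11217/2⌋ = 3; lat ⌊3.19785/1⌋ = 3.
Subsquare: lon ⌊1.11217/0.0833333⌋ = 13 → n; lat ⌊0.19785/0.0416667⌋ = 4 → e.
Extended square: lon ⌊0.02884/0.00833333⌋ = 3; lat ⌊0.03118/0.00416667⌋ = 7.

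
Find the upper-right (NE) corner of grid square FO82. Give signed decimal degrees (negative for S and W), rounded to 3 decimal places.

53.000, -62.000

Field F=5, O=14: +5·20° lon, +14·10° lat → SW at lon -80°, lat 50°.
Square 8, 2: +8·2° lon, +2·1° lat → SW at lon -64°, lat 52°.
Cell spans 2° lon × 1° lat. NE corner is SW corner plus one full cell.
latitude 53.000, longitude -62.000.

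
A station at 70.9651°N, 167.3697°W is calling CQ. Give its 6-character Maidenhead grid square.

AQ60hx

Offset from 180°W / 90°S: lon 12.6303°, lat 160.9651°.
Field: 12.6303/20 → 0 → A, 160.9651/10 → 16 → Q; chars AQ.
Square: 12.6303/2 → 6, 0.9651/1 → 0; chars 60.
Subsquare: 0.6303/0.0833333 → 7 → h, 0.9651/0.0416667 → 23 → x; chars hx.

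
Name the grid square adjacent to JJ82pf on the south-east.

Longitude subsquare p = 15; +1 → 16 = q.
Latitude subsquare f = 5; −1 → 4 = e.

JJ82qe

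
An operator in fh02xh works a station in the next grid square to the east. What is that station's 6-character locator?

Longitude subsquare x = 23; +1 → 24, wraps to 0 = a, carry into square.
Longitude square 0; +1 → 1.
The latitude characters are unchanged.

FH12ah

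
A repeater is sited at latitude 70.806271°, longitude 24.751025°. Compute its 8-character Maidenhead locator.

KQ20jt03

Add 180° to longitude and 90° to latitude: 204.75102, 160.80627.
Field: lon ⌊204.75102/20⌋ = 10 → K; lat ⌊160.80627/10⌋ = 16 → Q.
Square: lon ⌊4.75102/2⌋ = 2; lat ⌊0.80627/1⌋ = 0.
Subsquare: lon ⌊0.75102/0.0833333⌋ = 9 → j; lat ⌊0.80627/0.0416667⌋ = 19 → t.
Extended square: lon ⌊0.00102/0.00833333⌋ = 0; lat ⌊0.01460/0.00416667⌋ = 3.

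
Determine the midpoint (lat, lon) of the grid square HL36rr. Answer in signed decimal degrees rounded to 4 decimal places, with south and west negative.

26.7292, -32.5417

Field H=7, L=11: +7·20° lon, +11·10° lat → SW at lon -40°, lat 20°.
Square 3, 6: +3·2° lon, +6·1° lat → SW at lon -34°, lat 26°.
Subsquare r=17, r=17: +17·0.0833333° lon, +17·0.0416667° lat → SW at lon -32.5833°, lat 26.7083°.
Cell spans 0.0833333° lon × 0.0416667° lat. Centre is SW corner plus half of each.
latitude 26.7292, longitude -32.5417.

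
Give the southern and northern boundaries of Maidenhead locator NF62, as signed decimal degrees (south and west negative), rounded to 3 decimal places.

-38.000, -37.000

Field N=13, F=5: +13·20° lon, +5·10° lat → SW at lon 80°, lat -40°.
Square 6, 2: +6·2° lon, +2·1° lat → SW at lon 92°, lat -38°.
Cell spans 2° lon × 1° lat.
south -38.000, north -37.000.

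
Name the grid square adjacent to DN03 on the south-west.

CN92

Longitude square 0; −1 → -1, wraps to 9, carry into field.
Longitude field D = 3; −1 → 2 = C.
Latitude square 3; −1 → 2.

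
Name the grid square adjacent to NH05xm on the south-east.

NH15al

Longitude subsquare x = 23; +1 → 24, wraps to 0 = a, carry into square.
Longitude square 0; +1 → 1.
Latitude subsquare m = 12; −1 → 11 = l.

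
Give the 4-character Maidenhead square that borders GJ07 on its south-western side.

FJ96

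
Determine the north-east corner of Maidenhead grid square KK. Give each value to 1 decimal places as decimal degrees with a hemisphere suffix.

20.0° N, 40.0° E

Field K=10, K=10: +10·20° lon, +10·10° lat → SW at lon 20°, lat 10°.
Cell spans 20° lon × 10° lat. NE corner is SW corner plus one full cell.
latitude 20.0° N, longitude 40.0° E.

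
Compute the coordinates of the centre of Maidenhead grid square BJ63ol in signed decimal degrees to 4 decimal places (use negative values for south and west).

Field B=1, J=9: +1·20° lon, +9·10° lat → SW at lon -160°, lat 0°.
Square 6, 3: +6·2° lon, +3·1° lat → SW at lon -148°, lat 3°.
Subsquare o=14, l=11: +14·0.0833333° lon, +11·0.0416667° lat → SW at lon -146.833°, lat 3.45833°.
Cell spans 0.0833333° lon × 0.0416667° lat. Centre is SW corner plus half of each.
latitude 3.4792, longitude -146.7917.

3.4792, -146.7917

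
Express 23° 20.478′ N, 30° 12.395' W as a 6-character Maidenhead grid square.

Add 180° to longitude and 90° to latitude: 149.7934, 113.3413.
Field: 149.7934/20 → 7 → H, 113.3413/10 → 11 → L; chars HL.
Square: 9.7934/2 → 4, 3.3413/1 → 3; chars 43.
Subsquare: 1.7934/0.0833333 → 21 → v, 0.3413/0.0416667 → 8 → i; chars vi.

HL43vi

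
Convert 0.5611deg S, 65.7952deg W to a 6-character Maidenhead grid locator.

FI79ck

Shift to the Maidenhead origin (180°W, 90°S): lon 114.2048, lat 89.4389.
Field: lon ⌊114.2048/20⌋ = 5 → F; lat ⌊89.4389/10⌋ = 8 → I.
Square: lon ⌊14.2048/2⌋ = 7; lat ⌊9.4389/1⌋ = 9.
Subsquare: lon ⌊0.2048/0.0833333⌋ = 2 → c; lat ⌊0.4389/0.0416667⌋ = 10 → k.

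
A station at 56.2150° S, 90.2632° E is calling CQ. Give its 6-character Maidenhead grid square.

ND53ds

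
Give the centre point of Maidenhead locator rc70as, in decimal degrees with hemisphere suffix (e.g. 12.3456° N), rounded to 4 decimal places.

69.2292° S, 174.0417° E

Field R=17, C=2: +17·20° lon, +2·10° lat → SW at lon 160°, lat -70°.
Square 7, 0: +7·2° lon, +0·1° lat → SW at lon 174°, lat -70°.
Subsquare a=0, s=18: +0·0.0833333° lon, +18·0.0416667° lat → SW at lon 174°, lat -69.25°.
Cell spans 0.0833333° lon × 0.0416667° lat. Centre is SW corner plus half of each.
latitude 69.2292° S, longitude 174.0417° E.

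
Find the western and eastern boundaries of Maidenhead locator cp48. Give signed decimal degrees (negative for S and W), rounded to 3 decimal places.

-132.000, -130.000

Field C=2, P=15: +2·20° lon, +15·10° lat → SW at lon -140°, lat 60°.
Square 4, 8: +4·2° lon, +8·1° lat → SW at lon -132°, lat 68°.
Cell spans 2° lon × 1° lat.
west -132.000, east -130.000.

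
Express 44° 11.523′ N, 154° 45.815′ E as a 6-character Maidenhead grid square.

QN74je

Add 180° to longitude and 90° to latitude: 334.7636, 134.1920.
Field: lon ⌊334.7636/20⌋ = 16 → Q; lat ⌊134.1920/10⌋ = 13 → N.
Square: lon ⌊14.7636/2⌋ = 7; lat ⌊4.1920/1⌋ = 4.
Subsquare: lon ⌊0.7636/0.0833333⌋ = 9 → j; lat ⌊0.1920/0.0416667⌋ = 4 → e.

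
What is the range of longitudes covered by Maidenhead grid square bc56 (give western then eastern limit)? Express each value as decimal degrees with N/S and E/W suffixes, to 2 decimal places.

Field B=1, C=2: +1·20° lon, +2·10° lat → SW at lon -160°, lat -70°.
Square 5, 6: +5·2° lon, +6·1° lat → SW at lon -150°, lat -64°.
Cell spans 2° lon × 1° lat.
west 150.00° W, east 148.00° W.

150.00° W, 148.00° W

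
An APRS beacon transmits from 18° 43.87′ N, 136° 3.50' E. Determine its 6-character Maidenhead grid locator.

Offset from 180°W / 90°S: lon 316.0583°, lat 108.7312°.
Field: 316.0583/20 → 15 → P, 108.7312/10 → 10 → K; chars PK.
Square: 16.0583/2 → 8, 8.7312/1 → 8; chars 88.
Subsquare: 0.0583/0.0833333 → 0 → a, 0.7312/0.0416667 → 17 → r; chars ar.

PK88ar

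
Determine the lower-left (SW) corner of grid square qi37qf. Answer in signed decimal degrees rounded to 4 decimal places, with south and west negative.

Field Q=16, I=8: +16·20° lon, +8·10° lat → SW at lon 140°, lat -10°.
Square 3, 7: +3·2° lon, +7·1° lat → SW at lon 146°, lat -3°.
Subsquare q=16, f=5: +16·0.0833333° lon, +5·0.0416667° lat → SW at lon 147.333°, lat -2.79167°.
latitude -2.7917, longitude 147.3333.

-2.7917, 147.3333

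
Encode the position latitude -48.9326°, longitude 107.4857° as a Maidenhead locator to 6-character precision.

OE31rb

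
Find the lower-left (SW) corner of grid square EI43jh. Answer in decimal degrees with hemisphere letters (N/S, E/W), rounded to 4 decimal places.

6.7083° S, 91.2500° W

Field E=4, I=8: +4·20° lon, +8·10° lat → SW at lon -100°, lat -10°.
Square 4, 3: +4·2° lon, +3·1° lat → SW at lon -92°, lat -7°.
Subsquare j=9, h=7: +9·0.0833333° lon, +7·0.0416667° lat → SW at lon -91.25°, lat -6.70833°.
latitude 6.7083° S, longitude 91.2500° W.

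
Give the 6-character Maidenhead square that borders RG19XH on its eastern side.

RG29ah

Longitude subsquare x = 23; +1 → 24, wraps to 0 = a, carry into square.
Longitude square 1; +1 → 2.
The latitude characters are unchanged.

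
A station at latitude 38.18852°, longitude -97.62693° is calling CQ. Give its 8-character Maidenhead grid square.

Add 180° to longitude and 90° to latitude: 82.37307, 128.18852.
Field: 82.37307/20 → 4 → E, 128.18852/10 → 12 → M; chars EM.
Square: 2.37307/2 → 1, 8.18852/1 → 8; chars 18.
Subsquare: 0.37307/0.0833333 → 4 → e, 0.18852/0.0416667 → 4 → e; chars ee.
Extended square: 0.03974/0.00833333 → 4, 0.02185/0.00416667 → 5; chars 45.

EM18ee45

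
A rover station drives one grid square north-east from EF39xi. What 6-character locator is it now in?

Longitude subsquare x = 23; +1 → 24, wraps to 0 = a, carry into square.
Longitude square 3; +1 → 4.
Latitude subsquare i = 8; +1 → 9 = j.

EF49aj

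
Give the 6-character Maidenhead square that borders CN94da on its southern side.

CN93dx

Latitude subsquare a = 0; −1 → -1, wraps to 23 = x, carry into square.
Latitude square 4; −1 → 3.
The longitude characters are unchanged.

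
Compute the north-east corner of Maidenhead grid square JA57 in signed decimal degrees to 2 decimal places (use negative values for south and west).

-82.00, 12.00

Field J=9, A=0: +9·20° lon, +0·10° lat → SW at lon 0°, lat -90°.
Square 5, 7: +5·2° lon, +7·1° lat → SW at lon 10°, lat -83°.
Cell spans 2° lon × 1° lat. NE corner is SW corner plus one full cell.
latitude -82.00, longitude 12.00.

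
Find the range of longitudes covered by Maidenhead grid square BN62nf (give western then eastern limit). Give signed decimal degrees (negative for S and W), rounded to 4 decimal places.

-146.9167, -146.8333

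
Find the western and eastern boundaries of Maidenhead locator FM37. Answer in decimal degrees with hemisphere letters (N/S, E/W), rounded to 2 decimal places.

Field F=5, M=12: +5·20° lon, +12·10° lat → SW at lon -80°, lat 30°.
Square 3, 7: +3·2° lon, +7·1° lat → SW at lon -74°, lat 37°.
Cell spans 2° lon × 1° lat.
west 74.00° W, east 72.00° W.

74.00° W, 72.00° W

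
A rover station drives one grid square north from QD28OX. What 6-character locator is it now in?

QD29oa

Latitude subsquare x = 23; +1 → 24, wraps to 0 = a, carry into square.
Latitude square 8; +1 → 9.
The longitude characters are unchanged.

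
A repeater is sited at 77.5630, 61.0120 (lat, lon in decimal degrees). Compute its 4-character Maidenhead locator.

MQ07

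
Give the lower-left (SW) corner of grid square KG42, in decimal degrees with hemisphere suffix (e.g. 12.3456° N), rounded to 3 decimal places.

28.000° S, 28.000° E

Field K=10, G=6: +10·20° lon, +6·10° lat → SW at lon 20°, lat -30°.
Square 4, 2: +4·2° lon, +2·1° lat → SW at lon 28°, lat -28°.
latitude 28.000° S, longitude 28.000° E.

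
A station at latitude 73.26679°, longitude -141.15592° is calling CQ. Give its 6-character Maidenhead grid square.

BQ93kg

Offset from 180°W / 90°S: lon 38.8441°, lat 163.2668°.
Field (20°×10°, letters A–R): 38.8441/20 → 1 → B, 163.2668/10 → 16 → Q; chars BQ.
Square (2°×1°, digits 0–9): 18.8441/2 → 9, 3.2668/1 → 3; chars 93.
Subsquare (5′×2.5′, letters a–x): 0.8441/0.0833333 → 10 → k, 0.2668/0.0416667 → 6 → g; chars kg.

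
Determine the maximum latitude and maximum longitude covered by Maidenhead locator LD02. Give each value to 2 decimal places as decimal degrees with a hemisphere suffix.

57.00° S, 42.00° E

Field L=11, D=3: +11·20° lon, +3·10° lat → SW at lon 40°, lat -60°.
Square 0, 2: +0·2° lon, +2·1° lat → SW at lon 40°, lat -58°.
Cell spans 2° lon × 1° lat. NE corner is SW corner plus one full cell.
latitude 57.00° S, longitude 42.00° E.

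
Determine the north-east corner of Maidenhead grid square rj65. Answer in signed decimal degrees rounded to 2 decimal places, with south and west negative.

6.00, 174.00

Field R=17, J=9: +17·20° lon, +9·10° lat → SW at lon 160°, lat 0°.
Square 6, 5: +6·2° lon, +5·1° lat → SW at lon 172°, lat 5°.
Cell spans 2° lon × 1° lat. NE corner is SW corner plus one full cell.
latitude 6.00, longitude 174.00.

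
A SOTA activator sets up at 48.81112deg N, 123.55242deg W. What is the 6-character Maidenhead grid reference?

Add 180° to longitude and 90° to latitude: 56.4476, 138.8111.
Field (20°×10°, letters A–R): lon ⌊56.4476/20⌋ = 2 → C; lat ⌊138.8111/10⌋ = 13 → N.
Square (2°×1°, digits 0–9): lon ⌊16.4476/2⌋ = 8; lat ⌊8.8111/1⌋ = 8.
Subsquare (5′×2.5′, letters a–x): lon ⌊0.4476/0.0833333⌋ = 5 → f; lat ⌊0.8111/0.0416667⌋ = 19 → t.

CN88ft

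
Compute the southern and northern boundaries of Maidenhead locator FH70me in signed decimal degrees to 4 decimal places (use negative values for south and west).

-19.8333, -19.7917

Field F=5, H=7: +5·20° lon, +7·10° lat → SW at lon -80°, lat -20°.
Square 7, 0: +7·2° lon, +0·1° lat → SW at lon -66°, lat -20°.
Subsquare m=12, e=4: +12·0.0833333° lon, +4·0.0416667° lat → SW at lon -65°, lat -19.8333°.
Cell spans 0.0833333° lon × 0.0416667° lat.
south -19.8333, north -19.7917.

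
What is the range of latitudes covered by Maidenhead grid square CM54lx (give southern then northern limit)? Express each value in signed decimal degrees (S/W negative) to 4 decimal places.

Field C=2, M=12: +2·20° lon, +12·10° lat → SW at lon -140°, lat 30°.
Square 5, 4: +5·2° lon, +4·1° lat → SW at lon -130°, lat 34°.
Subsquare l=11, x=23: +11·0.0833333° lon, +23·0.0416667° lat → SW at lon -129.083°, lat 34.9583°.
Cell spans 0.0833333° lon × 0.0416667° lat.
south 34.9583, north 35.0000.

34.9583, 35.0000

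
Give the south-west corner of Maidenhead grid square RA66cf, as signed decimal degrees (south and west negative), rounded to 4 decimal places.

Field R=17, A=0: +17·20° lon, +0·10° lat → SW at lon 160°, lat -90°.
Square 6, 6: +6·2° lon, +6·1° lat → SW at lon 172°, lat -84°.
Subsquare c=2, f=5: +2·0.0833333° lon, +5·0.0416667° lat → SW at lon 172.167°, lat -83.7917°.
latitude -83.7917, longitude 172.1667.

-83.7917, 172.1667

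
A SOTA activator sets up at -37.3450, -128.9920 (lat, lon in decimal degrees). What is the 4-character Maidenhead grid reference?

Shift to the Maidenhead origin (180°W, 90°S): lon 51.01, lat 52.66.
Field: 51.01/20 → 2 → C, 52.66/10 → 5 → F; chars CF.
Square: 11.01/2 → 5, 2.66/1 → 2; chars 52.

CF52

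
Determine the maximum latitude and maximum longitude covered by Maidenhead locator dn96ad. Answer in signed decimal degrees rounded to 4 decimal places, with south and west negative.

46.1667, -101.9167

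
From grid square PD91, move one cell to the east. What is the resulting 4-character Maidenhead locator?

QD01

Longitude square 9; +1 → 10, wraps to 0, carry into field.
Longitude field P = 15; +1 → 16 = Q.
The latitude characters are unchanged.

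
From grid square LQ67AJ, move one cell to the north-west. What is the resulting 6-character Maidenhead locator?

LQ57xk

Longitude subsquare a = 0; −1 → -1, wraps to 23 = x, carry into square.
Longitude square 6; −1 → 5.
Latitude subsquare j = 9; +1 → 10 = k.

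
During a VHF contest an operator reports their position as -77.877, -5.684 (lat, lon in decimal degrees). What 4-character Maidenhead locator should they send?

IB72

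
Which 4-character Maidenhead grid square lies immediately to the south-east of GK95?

HK04

Longitude square 9; +1 → 10, wraps to 0, carry into field.
Longitude field G = 6; +1 → 7 = H.
Latitude square 5; −1 → 4.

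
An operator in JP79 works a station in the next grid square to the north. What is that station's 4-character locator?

JQ70

Latitude square 9; +1 → 10, wraps to 0, carry into field.
Latitude field P = 15; +1 → 16 = Q.
The longitude characters are unchanged.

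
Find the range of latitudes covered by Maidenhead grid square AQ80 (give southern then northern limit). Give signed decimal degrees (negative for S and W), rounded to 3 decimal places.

70.000, 71.000

Field A=0, Q=16: +0·20° lon, +16·10° lat → SW at lon -180°, lat 70°.
Square 8, 0: +8·2° lon, +0·1° lat → SW at lon -164°, lat 70°.
Cell spans 2° lon × 1° lat.
south 70.000, north 71.000.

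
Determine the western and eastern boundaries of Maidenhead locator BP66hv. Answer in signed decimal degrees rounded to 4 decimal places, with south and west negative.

-147.4167, -147.3333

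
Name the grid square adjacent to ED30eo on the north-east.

Longitude subsquare e = 4; +1 → 5 = f.
Latitude subsquare o = 14; +1 → 15 = p.

ED30fp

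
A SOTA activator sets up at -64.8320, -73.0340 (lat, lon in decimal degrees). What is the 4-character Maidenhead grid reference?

FC35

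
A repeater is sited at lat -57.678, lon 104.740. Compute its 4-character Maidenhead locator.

OD22

Shift to the Maidenhead origin (180°W, 90°S): lon 284.74, lat 32.32.
Field (20°×10°, letters A–R): 284.74/20 → 14 → O, 32.32/10 → 3 → D; chars OD.
Square (2°×1°, digits 0–9): 4.74/2 → 2, 2.32/1 → 2; chars 22.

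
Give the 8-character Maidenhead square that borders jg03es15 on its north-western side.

JG03es06

Longitude extended square 1; −1 → 0.
Latitude extended square 5; +1 → 6.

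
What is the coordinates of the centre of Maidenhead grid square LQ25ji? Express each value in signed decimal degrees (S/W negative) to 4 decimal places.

Field L=11, Q=16: +11·20° lon, +16·10° lat → SW at lon 40°, lat 70°.
Square 2, 5: +2·2° lon, +5·1° lat → SW at lon 44°, lat 75°.
Subsquare j=9, i=8: +9·0.0833333° lon, +8·0.0416667° lat → SW at lon 44.75°, lat 75.3333°.
Cell spans 0.0833333° lon × 0.0416667° lat. Centre is SW corner plus half of each.
latitude 75.3542, longitude 44.7917.

75.3542, 44.7917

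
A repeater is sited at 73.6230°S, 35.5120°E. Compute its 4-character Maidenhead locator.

KB76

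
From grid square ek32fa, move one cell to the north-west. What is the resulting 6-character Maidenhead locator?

EK32eb

Longitude subsquare f = 5; −1 → 4 = e.
Latitude subsquare a = 0; +1 → 1 = b.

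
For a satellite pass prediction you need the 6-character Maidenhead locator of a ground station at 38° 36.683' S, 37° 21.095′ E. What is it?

Shift to the Maidenhead origin (180°W, 90°S): lon 217.3516, lat 51.3886.
Field: lon ⌊217.3516/20⌋ = 10 → K; lat ⌊51.3886/10⌋ = 5 → F.
Square: lon ⌊17.3516/2⌋ = 8; lat ⌊1.3886/1⌋ = 1.
Subsquare: lon ⌊1.3516/0.0833333⌋ = 16 → q; lat ⌊0.3886/0.0416667⌋ = 9 → j.

KF81qj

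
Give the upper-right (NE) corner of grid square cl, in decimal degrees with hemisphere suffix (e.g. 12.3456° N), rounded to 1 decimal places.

30.0° N, 120.0° W

Field C=2, L=11: +2·20° lon, +11·10° lat → SW at lon -140°, lat 20°.
Cell spans 20° lon × 10° lat. NE corner is SW corner plus one full cell.
latitude 30.0° N, longitude 120.0° W.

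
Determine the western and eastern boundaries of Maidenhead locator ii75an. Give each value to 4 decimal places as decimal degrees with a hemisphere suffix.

6.0000° W, 5.9167° W

Field I=8, I=8: +8·20° lon, +8·10° lat → SW at lon -20°, lat -10°.
Square 7, 5: +7·2° lon, +5·1° lat → SW at lon -6°, lat -5°.
Subsquare a=0, n=13: +0·0.0833333° lon, +13·0.0416667° lat → SW at lon -6°, lat -4.45833°.
Cell spans 0.0833333° lon × 0.0416667° lat.
west 6.0000° W, east 5.9167° W.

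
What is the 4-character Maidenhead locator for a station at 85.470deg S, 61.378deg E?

MA04

Offset from 180°W / 90°S: lon 241.38°, lat 4.53°.
Field (20°×10°, letters A–R): 241.38/20 → 12 → M, 4.53/10 → 0 → A; chars MA.
Square (2°×1°, digits 0–9): 1.38/2 → 0, 4.53/1 → 4; chars 04.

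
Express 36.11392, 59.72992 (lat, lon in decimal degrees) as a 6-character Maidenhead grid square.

LM96uc

Shift to the Maidenhead origin (180°W, 90°S): lon 239.7299, lat 126.1139.
Field (20°×10°, letters A–R): 239.7299/20 → 11 → L, 126.1139/10 → 12 → M; chars LM.
Square (2°×1°, digits 0–9): 19.7299/2 → 9, 6.1139/1 → 6; chars 96.
Subsquare (5′×2.5′, letters a–x): 1.7299/0.0833333 → 20 → u, 0.1139/0.0416667 → 2 → c; chars uc.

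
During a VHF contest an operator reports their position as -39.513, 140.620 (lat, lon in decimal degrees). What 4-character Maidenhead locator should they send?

Shift to the Maidenhead origin (180°W, 90°S): lon 320.62, lat 50.49.
Field (20°×10°, letters A–R): lon ⌊320.62/20⌋ = 16 → Q; lat ⌊50.49/10⌋ = 5 → F.
Square (2°×1°, digits 0–9): lon ⌊0.62/2⌋ = 0; lat ⌊0.49/1⌋ = 0.

QF00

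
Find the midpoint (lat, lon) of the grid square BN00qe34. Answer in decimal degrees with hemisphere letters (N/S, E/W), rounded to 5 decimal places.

40.18542° N, 158.63750° W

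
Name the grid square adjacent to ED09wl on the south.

ED09wk

Latitude subsquare l = 11; −1 → 10 = k.
The longitude characters are unchanged.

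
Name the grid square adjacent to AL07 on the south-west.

RL96

Longitude square 0; −1 → -1, wraps to 9, carry into field.
Longitude field A = 0; −1 → -1, wraps to 17 = R, wrapping around the antimeridian.
Latitude square 7; −1 → 6.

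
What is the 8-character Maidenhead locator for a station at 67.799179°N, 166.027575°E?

RP37at31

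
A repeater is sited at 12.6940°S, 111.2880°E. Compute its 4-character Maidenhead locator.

Shift to the Maidenhead origin (180°W, 90°S): lon 291.29, lat 77.31.
Field: 291.29/20 → 14 → O, 77.31/10 → 7 → H; chars OH.
Square: 11.29/2 → 5, 7.31/1 → 7; chars 57.

OH57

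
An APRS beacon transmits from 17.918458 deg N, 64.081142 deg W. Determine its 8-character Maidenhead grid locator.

FK77xw00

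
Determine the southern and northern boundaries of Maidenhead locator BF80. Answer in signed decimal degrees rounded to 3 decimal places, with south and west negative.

-40.000, -39.000

Field B=1, F=5: +1·20° lon, +5·10° lat → SW at lon -160°, lat -40°.
Square 8, 0: +8·2° lon, +0·1° lat → SW at lon -144°, lat -40°.
Cell spans 2° lon × 1° lat.
south -40.000, north -39.000.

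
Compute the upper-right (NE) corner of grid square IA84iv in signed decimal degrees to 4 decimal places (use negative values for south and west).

-85.0833, -3.2500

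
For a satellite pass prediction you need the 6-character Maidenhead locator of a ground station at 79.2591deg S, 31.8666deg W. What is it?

HB40br

Add 180° to longitude and 90° to latitude: 148.1334, 10.7409.
Field (20°×10°, letters A–R): lon ⌊148.1334/20⌋ = 7 → H; lat ⌊10.7409/10⌋ = 1 → B.
Square (2°×1°, digits 0–9): lon ⌊8.1334/2⌋ = 4; lat ⌊0.7409/1⌋ = 0.
Subsquare (5′×2.5′, letters a–x): lon ⌊0.1334/0.0833333⌋ = 1 → b; lat ⌊0.7409/0.0416667⌋ = 17 → r.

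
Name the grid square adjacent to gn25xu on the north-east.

GN35av

Longitude subsquare x = 23; +1 → 24, wraps to 0 = a, carry into square.
Longitude square 2; +1 → 3.
Latitude subsquare u = 20; +1 → 21 = v.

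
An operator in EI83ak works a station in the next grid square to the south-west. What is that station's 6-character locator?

EI73xj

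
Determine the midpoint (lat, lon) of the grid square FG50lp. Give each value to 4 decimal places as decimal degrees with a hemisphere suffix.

29.3542° S, 69.0417° W

Field F=5, G=6: +5·20° lon, +6·10° lat → SW at lon -80°, lat -30°.
Square 5, 0: +5·2° lon, +0·1° lat → SW at lon -70°, lat -30°.
Subsquare l=11, p=15: +11·0.0833333° lon, +15·0.0416667° lat → SW at lon -69.0833°, lat -29.375°.
Cell spans 0.0833333° lon × 0.0416667° lat. Centre is SW corner plus half of each.
latitude 29.3542° S, longitude 69.0417° W.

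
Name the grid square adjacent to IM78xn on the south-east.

Longitude subsquare x = 23; +1 → 24, wraps to 0 = a, carry into square.
Longitude square 7; +1 → 8.
Latitude subsquare n = 13; −1 → 12 = m.

IM88am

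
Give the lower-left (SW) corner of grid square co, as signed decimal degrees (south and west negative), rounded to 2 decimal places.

50.00, -140.00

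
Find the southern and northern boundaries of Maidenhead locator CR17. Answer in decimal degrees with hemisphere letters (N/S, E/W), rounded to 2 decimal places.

Field C=2, R=17: +2·20° lon, +17·10° lat → SW at lon -140°, lat 80°.
Square 1, 7: +1·2° lon, +7·1° lat → SW at lon -138°, lat 87°.
Cell spans 2° lon × 1° lat.
south 87.00° N, north 88.00° N.

87.00° N, 88.00° N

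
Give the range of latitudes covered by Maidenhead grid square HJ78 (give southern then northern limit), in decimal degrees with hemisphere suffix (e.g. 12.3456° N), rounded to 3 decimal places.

8.000° N, 9.000° N

Field H=7, J=9: +7·20° lon, +9·10° lat → SW at lon -40°, lat 0°.
Square 7, 8: +7·2° lon, +8·1° lat → SW at lon -26°, lat 8°.
Cell spans 2° lon × 1° lat.
south 8.000° N, north 9.000° N.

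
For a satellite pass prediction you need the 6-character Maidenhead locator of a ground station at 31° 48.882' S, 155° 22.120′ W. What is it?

Offset from 180°W / 90°S: lon 24.6313°, lat 58.1853°.
Field: lon ⌊24.6313/20⌋ = 1 → B; lat ⌊58.1853/10⌋ = 5 → F.
Square: lon ⌊4.6313/2⌋ = 2; lat ⌊8.1853/1⌋ = 8.
Subsquare: lon ⌊0.6313/0.0833333⌋ = 7 → h; lat ⌊0.1853/0.0416667⌋ = 4 → e.

BF28he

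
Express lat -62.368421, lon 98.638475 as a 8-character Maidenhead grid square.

Offset from 180°W / 90°S: lon 278.63847°, lat 27.63158°.
Field (20°×10°, letters A–R): 278.63847/20 → 13 → N, 27.63158/10 → 2 → C; chars NC.
Square (2°×1°, digits 0–9): 18.63847/2 → 9, 7.63158/1 → 7; chars 97.
Subsquare (5′×2.5′, letters a–x): 0.63847/0.0833333 → 7 → h, 0.63158/0.0416667 → 15 → p; chars hp.
Extended square (30″×15″, digits 0–9): 0.05514/0.00833333 → 6, 0.00658/0.00416667 → 1; chars 61.

NC97hp61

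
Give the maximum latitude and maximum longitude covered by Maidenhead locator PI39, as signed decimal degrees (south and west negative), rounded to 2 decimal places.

Field P=15, I=8: +15·20° lon, +8·10° lat → SW at lon 120°, lat -10°.
Square 3, 9: +3·2° lon, +9·1° lat → SW at lon 126°, lat -1°.
Cell spans 2° lon × 1° lat. NE corner is SW corner plus one full cell.
latitude 0.00, longitude 128.00.

0.00, 128.00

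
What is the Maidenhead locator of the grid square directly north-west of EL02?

DL93

Longitude square 0; −1 → -1, wraps to 9, carry into field.
Longitude field E = 4; −1 → 3 = D.
Latitude square 2; +1 → 3.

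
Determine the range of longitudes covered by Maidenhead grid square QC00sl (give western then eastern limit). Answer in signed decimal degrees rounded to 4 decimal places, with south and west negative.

Field Q=16, C=2: +16·20° lon, +2·10° lat → SW at lon 140°, lat -70°.
Square 0, 0: +0·2° lon, +0·1° lat → SW at lon 140°, lat -70°.
Subsquare s=18, l=11: +18·0.0833333° lon, +11·0.0416667° lat → SW at lon 141.5°, lat -69.5417°.
Cell spans 0.0833333° lon × 0.0416667° lat.
west 141.5000, east 141.5833.

141.5000, 141.5833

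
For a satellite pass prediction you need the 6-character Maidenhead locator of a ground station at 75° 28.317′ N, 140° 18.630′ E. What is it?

Add 180° to longitude and 90° to latitude: 320.3105, 165.4719.
Field: 320.3105/20 → 16 → Q, 165.4719/10 → 16 → Q; chars QQ.
Square: 0.3105/2 → 0, 5.4719/1 → 5; chars 05.
Subsquare: 0.3105/0.0833333 → 3 → d, 0.4719/0.0416667 → 11 → l; chars dl.

QQ05dl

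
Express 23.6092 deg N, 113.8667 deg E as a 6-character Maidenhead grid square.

OL63wo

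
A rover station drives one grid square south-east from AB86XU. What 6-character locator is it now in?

Longitude subsquare x = 23; +1 → 24, wraps to 0 = a, carry into square.
Longitude square 8; +1 → 9.
Latitude subsquare u = 20; −1 → 19 = t.

AB96at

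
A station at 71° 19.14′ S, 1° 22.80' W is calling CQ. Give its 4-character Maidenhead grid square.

Offset from 180°W / 90°S: lon 178.62°, lat 18.68°.
Field: 178.62/20 → 8 → I, 18.68/10 → 1 → B; chars IB.
Square: 18.62/2 → 9, 8.68/1 → 8; chars 98.

IB98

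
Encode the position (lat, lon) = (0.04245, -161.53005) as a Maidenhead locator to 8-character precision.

Add 180° to longitude and 90° to latitude: 18.46995, 90.04245.
Field (20°×10°, letters A–R): lon ⌊18.46995/20⌋ = 0 → A; lat ⌊90.04245/10⌋ = 9 → J.
Square (2°×1°, digits 0–9): lon ⌊18.46995/2⌋ = 9; lat ⌊0.04245/1⌋ = 0.
Subsquare (5′×2.5′, letters a–x): lon ⌊0.46995/0.0833333⌋ = 5 → f; lat ⌊0.04245/0.0416667⌋ = 1 → b.
Extended square (30″×15″, digits 0–9): lon ⌊0.05328/0.00833333⌋ = 6; lat ⌊0.00078/0.00416667⌋ = 0.

AJ90fb60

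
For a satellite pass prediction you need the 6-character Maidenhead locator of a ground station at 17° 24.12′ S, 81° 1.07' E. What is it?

NH02mo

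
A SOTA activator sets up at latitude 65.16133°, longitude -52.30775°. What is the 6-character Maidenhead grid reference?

GP35ud

Offset from 180°W / 90°S: lon 127.6923°, lat 155.1613°.
Field: 127.6923/20 → 6 → G, 155.1613/10 → 15 → P; chars GP.
Square: 7.6923/2 → 3, 5.1613/1 → 5; chars 35.
Subsquare: 1.6923/0.0833333 → 20 → u, 0.1613/0.0416667 → 3 → d; chars ud.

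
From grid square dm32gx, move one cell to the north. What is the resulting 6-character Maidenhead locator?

DM33ga

Latitude subsquare x = 23; +1 → 24, wraps to 0 = a, carry into square.
Latitude square 2; +1 → 3.
The longitude characters are unchanged.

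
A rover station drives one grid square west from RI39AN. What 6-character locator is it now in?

RI29xn

Longitude subsquare a = 0; −1 → -1, wraps to 23 = x, carry into square.
Longitude square 3; −1 → 2.
The latitude characters are unchanged.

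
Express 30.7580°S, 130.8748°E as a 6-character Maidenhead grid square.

Offset from 180°W / 90°S: lon 310.8748°, lat 59.2420°.
Field: lon ⌊310.8748/20⌋ = 15 → P; lat ⌊59.2420/10⌋ = 5 → F.
Square: lon ⌊10.8748/2⌋ = 5; lat ⌊9.2420/1⌋ = 9.
Subsquare: lon ⌊0.8748/0.0833333⌋ = 10 → k; lat ⌊0.2420/0.0416667⌋ = 5 → f.

PF59kf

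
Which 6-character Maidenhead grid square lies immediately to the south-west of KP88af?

KP78xe

Longitude subsquare a = 0; −1 → -1, wraps to 23 = x, carry into square.
Longitude square 8; −1 → 7.
Latitude subsquare f = 5; −1 → 4 = e.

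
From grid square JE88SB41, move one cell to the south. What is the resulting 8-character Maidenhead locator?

Latitude extended square 1; −1 → 0.
The longitude characters are unchanged.

JE88sb40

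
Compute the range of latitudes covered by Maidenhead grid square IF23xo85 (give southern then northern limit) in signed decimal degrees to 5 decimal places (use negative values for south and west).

Field I=8, F=5: +8·20° lon, +5·10° lat → SW at lon -20°, lat -40°.
Square 2, 3: +2·2° lon, +3·1° lat → SW at lon -16°, lat -37°.
Subsquare x=23, o=14: +23·0.0833333° lon, +14·0.0416667° lat → SW at lon -14.0833°, lat -36.4167°.
Extended square 8, 5: +8·0.00833333° lon, +5·0.00416667° lat → SW at lon -14.0167°, lat -36.3958°.
Cell spans 0.00833333° lon × 0.00416667° lat.
south -36.39583, north -36.39167.

-36.39583, -36.39167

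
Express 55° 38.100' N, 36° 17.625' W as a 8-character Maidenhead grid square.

HO15up42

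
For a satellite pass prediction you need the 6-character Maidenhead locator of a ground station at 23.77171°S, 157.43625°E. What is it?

Add 180° to longitude and 90° to latitude: 337.4362, 66.2283.
Field: lon ⌊337.4362/20⌋ = 16 → Q; lat ⌊66.2283/10⌋ = 6 → G.
Square: lon ⌊17.4362/2⌋ = 8; lat ⌊6.2283/1⌋ = 6.
Subsquare: lon ⌊1.4362/0.0833333⌋ = 17 → r; lat ⌊0.2283/0.0416667⌋ = 5 → f.

QG86rf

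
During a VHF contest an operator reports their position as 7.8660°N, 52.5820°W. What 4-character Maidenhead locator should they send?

GJ37

Shift to the Maidenhead origin (180°W, 90°S): lon 127.42, lat 97.87.
Field (20°×10°, letters A–R): 127.42/20 → 6 → G, 97.87/10 → 9 → J; chars GJ.
Square (2°×1°, digits 0–9): 7.42/2 → 3, 7.87/1 → 7; chars 37.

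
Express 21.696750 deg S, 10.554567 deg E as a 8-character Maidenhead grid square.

JG58gh62

Add 180° to longitude and 90° to latitude: 190.55457, 68.30325.
Field (20°×10°, letters A–R): lon ⌊190.55457/20⌋ = 9 → J; lat ⌊68.30325/10⌋ = 6 → G.
Square (2°×1°, digits 0–9): lon ⌊10.55457/2⌋ = 5; lat ⌊8.30325/1⌋ = 8.
Subsquare (5′×2.5′, letters a–x): lon ⌊0.55457/0.0833333⌋ = 6 → g; lat ⌊0.30325/0.0416667⌋ = 7 → h.
Extended square (30″×15″, digits 0–9): lon ⌊0.05457/0.00833333⌋ = 6; lat ⌊0.01158/0.00416667⌋ = 2.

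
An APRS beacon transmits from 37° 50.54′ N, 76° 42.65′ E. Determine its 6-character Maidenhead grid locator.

MM87iu

Shift to the Maidenhead origin (180°W, 90°S): lon 256.7108, lat 127.8423.
Field (20°×10°, letters A–R): lon ⌊256.7108/20⌋ = 12 → M; lat ⌊127.8423/10⌋ = 12 → M.
Square (2°×1°, digits 0–9): lon ⌊16.7108/2⌋ = 8; lat ⌊7.8423/1⌋ = 7.
Subsquare (5′×2.5′, letters a–x): lon ⌊0.7108/0.0833333⌋ = 8 → i; lat ⌊0.8423/0.0416667⌋ = 20 → u.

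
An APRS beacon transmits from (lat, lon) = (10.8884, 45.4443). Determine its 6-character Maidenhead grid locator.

LK20rv

Shift to the Maidenhead origin (180°W, 90°S): lon 225.4443, lat 100.8884.
Field (20°×10°, letters A–R): 225.4443/20 → 11 → L, 100.8884/10 → 10 → K; chars LK.
Square (2°×1°, digits 0–9): 5.4443/2 → 2, 0.8884/1 → 0; chars 20.
Subsquare (5′×2.5′, letters a–x): 1.4443/0.0833333 → 17 → r, 0.8884/0.0416667 → 21 → v; chars rv.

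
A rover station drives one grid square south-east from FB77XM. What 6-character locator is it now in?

FB87al

Longitude subsquare x = 23; +1 → 24, wraps to 0 = a, carry into square.
Longitude square 7; +1 → 8.
Latitude subsquare m = 12; −1 → 11 = l.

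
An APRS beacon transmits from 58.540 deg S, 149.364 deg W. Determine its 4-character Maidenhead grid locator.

BD51

Add 180° to longitude and 90° to latitude: 30.64, 31.46.
Field: 30.64/20 → 1 → B, 31.46/10 → 3 → D; chars BD.
Square: 10.64/2 → 5, 1.46/1 → 1; chars 51.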